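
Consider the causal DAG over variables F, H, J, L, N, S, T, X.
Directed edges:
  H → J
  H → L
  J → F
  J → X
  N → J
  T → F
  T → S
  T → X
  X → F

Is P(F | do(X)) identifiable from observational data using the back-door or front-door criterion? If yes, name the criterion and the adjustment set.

P(F|do(X)): backdoor, adjust for {J, T}.

desc(X)\{X}={F}; candidates ⊆ {H,J,L,N,S,T}.
size 0: {}; under {} X still reaches {F,H,J,L,N,S,T} ∋ F.
size 1: {H}, {J}, {L} …(+3); under {H} X still reaches {F,J,N,S,T} ∋ F.
{J,T}: X⊥F given {J,T} in G with X→· removed — back-door holds.
P(F|do(X)) = Σ_{J,T} P(F|X,J,T)·P(J,T).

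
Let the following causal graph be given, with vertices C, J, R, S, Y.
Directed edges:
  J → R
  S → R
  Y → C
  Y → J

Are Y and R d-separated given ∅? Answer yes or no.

Bayes-Ball from Y | ∅ reaches {C,J,R}.
R ∈ reach(Y|∅) ⇒ Y ⊥̸ R | ∅.

No — Y and R are d-connected given ∅.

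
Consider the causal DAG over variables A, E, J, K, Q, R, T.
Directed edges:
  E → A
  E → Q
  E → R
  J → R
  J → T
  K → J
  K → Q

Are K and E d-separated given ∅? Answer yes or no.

Yes — K ⊥ E | ∅.

Bayes-Ball from K | ∅ reaches {J,Q,R,T}.
E ∉ reach(K|∅) ⇒ K ⊥ E | ∅.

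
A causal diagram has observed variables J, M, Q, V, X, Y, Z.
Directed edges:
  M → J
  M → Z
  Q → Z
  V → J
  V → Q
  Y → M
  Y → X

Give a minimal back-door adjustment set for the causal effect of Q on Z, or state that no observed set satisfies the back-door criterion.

Q→Z: minimal back-door set ∅.

desc(Q)\{Q}={Z}; candidates ⊆ {J,M,V,X,Y}.
∅: Q⊥Z given ∅ in G with Q→· removed — back-door holds.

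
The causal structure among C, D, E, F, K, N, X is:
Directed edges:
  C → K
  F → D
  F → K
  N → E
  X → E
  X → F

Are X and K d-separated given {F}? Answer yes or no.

Bayes-Ball from X | {F} reaches {E}.
K ∉ reach(X|{F}) ⇒ X ⊥ K | {F}.

Yes — X ⊥ K | {F}.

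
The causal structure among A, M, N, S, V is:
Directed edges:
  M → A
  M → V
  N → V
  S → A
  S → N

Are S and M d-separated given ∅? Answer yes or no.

Bayes-Ball from S | ∅ reaches {A,N,V}.
M ∉ reach(S|∅) ⇒ S ⊥ M | ∅.

Yes — S ⊥ M | ∅.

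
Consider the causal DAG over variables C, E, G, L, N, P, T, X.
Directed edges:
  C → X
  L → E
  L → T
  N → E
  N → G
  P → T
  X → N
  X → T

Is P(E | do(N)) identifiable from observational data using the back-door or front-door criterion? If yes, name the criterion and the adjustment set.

P(E|do(N)): backdoor, adjust for ∅.

desc(N)\{N}={E,G}; candidates ⊆ {C,L,P,T,X}.
∅: N⊥E given ∅ in G with N→· removed — back-door holds.
P(E|do(N)) = P(E|N) — no adjustment needed.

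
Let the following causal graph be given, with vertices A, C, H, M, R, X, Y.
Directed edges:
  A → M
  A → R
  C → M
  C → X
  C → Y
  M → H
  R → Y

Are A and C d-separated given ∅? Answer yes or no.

Yes — A ⊥ C | ∅.

Bayes-Ball from A | ∅ reaches {H,M,R,Y}.
C ∉ reach(A|∅) ⇒ A ⊥ C | ∅.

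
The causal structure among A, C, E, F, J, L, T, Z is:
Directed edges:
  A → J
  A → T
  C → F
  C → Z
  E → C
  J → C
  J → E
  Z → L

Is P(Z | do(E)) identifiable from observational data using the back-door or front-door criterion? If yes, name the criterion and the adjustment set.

desc(E)\{E}={C,F,L,Z}; candidates ⊆ {A,J,T}.
size 0: {}; under {} E still reaches {A,C,F,J,L,T,Z} ∋ Z.
{J}: E⊥Z given {J} in G with E→· removed — back-door holds.
P(Z|do(E)) = Σ_{J} P(Z|E,J)·P(J).

P(Z|do(E)): backdoor, adjust for {J}.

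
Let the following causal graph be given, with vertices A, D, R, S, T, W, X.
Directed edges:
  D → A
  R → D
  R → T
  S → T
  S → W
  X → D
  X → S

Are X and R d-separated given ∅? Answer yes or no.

Bayes-Ball from X | ∅ reaches {A,D,S,T,W}.
R ∉ reach(X|∅) ⇒ X ⊥ R | ∅.

Yes — X ⊥ R | ∅.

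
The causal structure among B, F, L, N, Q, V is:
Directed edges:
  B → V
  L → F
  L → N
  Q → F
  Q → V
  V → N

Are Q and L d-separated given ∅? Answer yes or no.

Bayes-Ball from Q | ∅ reaches {F,N,V}.
L ∉ reach(Q|∅) ⇒ Q ⊥ L | ∅.

Yes — Q ⊥ L | ∅.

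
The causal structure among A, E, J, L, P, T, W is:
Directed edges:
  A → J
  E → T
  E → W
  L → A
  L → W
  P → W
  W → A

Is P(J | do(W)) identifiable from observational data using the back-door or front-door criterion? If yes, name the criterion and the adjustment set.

P(J|do(W)): backdoor, adjust for {L}.

desc(W)\{W}={A,J}; candidates ⊆ {E,L,P,T}.
size 0: {}; under {} W still reaches {A,E,J,L,P,T} ∋ J.
{L}: W⊥J given {L} in G with W→· removed — back-door holds.
P(J|do(W)) = Σ_{L} P(J|W,L)·P(L).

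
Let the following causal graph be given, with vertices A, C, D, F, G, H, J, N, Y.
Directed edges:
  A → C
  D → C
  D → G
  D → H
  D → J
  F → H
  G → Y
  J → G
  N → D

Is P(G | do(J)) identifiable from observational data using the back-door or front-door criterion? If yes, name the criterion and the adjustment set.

desc(J)\{J}={G,Y}; candidates ⊆ {A,C,D,F,H,N}.
size 0: {}; under {} J still reaches {C,D,G,H,N,Y} ∋ G.
{D}: J⊥G given {D} in G with J→· removed — back-door holds.
P(G|do(J)) = Σ_{D} P(G|J,D)·P(D).

P(G|do(J)): backdoor, adjust for {D}.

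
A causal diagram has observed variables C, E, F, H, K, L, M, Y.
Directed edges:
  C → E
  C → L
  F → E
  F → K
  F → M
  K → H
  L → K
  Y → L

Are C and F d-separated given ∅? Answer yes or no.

Yes — C ⊥ F | ∅.

Bayes-Ball from C | ∅ reaches {E,H,K,L}.
F ∉ reach(C|∅) ⇒ C ⊥ F | ∅.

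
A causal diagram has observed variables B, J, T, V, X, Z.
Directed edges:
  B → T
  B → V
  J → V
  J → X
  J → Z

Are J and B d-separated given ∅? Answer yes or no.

Yes — J ⊥ B | ∅.

Bayes-Ball from J | ∅ reaches {V,X,Z}.
B ∉ reach(J|∅) ⇒ J ⊥ B | ∅.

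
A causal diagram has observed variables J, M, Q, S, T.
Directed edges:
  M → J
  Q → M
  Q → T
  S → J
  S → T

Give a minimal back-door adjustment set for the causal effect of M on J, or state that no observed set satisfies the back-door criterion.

M→J: minimal back-door set ∅.

desc(M)\{M}={J}; candidates ⊆ {Q,S,T}.
∅: M⊥J given ∅ in G with M→· removed — back-door holds.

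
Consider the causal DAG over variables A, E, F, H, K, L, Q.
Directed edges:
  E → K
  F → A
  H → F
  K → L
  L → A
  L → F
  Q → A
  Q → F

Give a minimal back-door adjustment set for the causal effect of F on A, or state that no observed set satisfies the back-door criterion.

F→A: minimal back-door set {L, Q}.

desc(F)\{F}={A}; candidates ⊆ {E,H,K,L,Q}.
size 0: {}; under {} F still reaches {A,E,H,K,L,Q} ∋ A.
size 1: {E}, {H}, {K} …(+2); under {E} F still reaches {A,H,K,L,Q} ∋ A.
{L,Q}: F⊥A given {L,Q} in G with F→· removed — back-door holds.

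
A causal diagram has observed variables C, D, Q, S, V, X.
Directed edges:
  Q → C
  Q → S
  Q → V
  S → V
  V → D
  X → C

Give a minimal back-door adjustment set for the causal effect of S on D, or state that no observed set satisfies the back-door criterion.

desc(S)\{S}={D,V}; candidates ⊆ {C,Q,X}.
size 0: {}; under {} S still reaches {C,D,Q,V} ∋ D.
{Q}: S⊥D given {Q} in G with S→· removed — back-door holds.

S→D: minimal back-door set {Q}.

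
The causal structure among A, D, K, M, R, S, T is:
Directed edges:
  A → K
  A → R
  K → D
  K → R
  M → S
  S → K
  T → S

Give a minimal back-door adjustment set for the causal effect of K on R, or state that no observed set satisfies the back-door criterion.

desc(K)\{K}={D,R}; candidates ⊆ {A,M,S,T}.
size 0: {}; under {} K still reaches {A,M,R,S,T} ∋ R.
{A}: K⊥R given {A} in G with K→· removed — back-door holds.

K→R: minimal back-door set {A}.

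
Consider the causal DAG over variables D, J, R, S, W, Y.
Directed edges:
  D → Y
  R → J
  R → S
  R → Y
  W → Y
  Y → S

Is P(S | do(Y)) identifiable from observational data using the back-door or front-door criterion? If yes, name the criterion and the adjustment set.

desc(Y)\{Y}={S}; candidates ⊆ {D,J,R,W}.
size 0: {}; under {} Y still reaches {D,J,R,S,W} ∋ S.
{R}: Y⊥S given {R} in G with Y→· removed — back-door holds.
P(S|do(Y)) = Σ_{R} P(S|Y,R)·P(R).

P(S|do(Y)): backdoor, adjust for {R}.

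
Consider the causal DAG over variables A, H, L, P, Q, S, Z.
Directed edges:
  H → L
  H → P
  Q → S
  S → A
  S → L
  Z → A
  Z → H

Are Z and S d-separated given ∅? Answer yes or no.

Bayes-Ball from Z | ∅ reaches {A,H,L,P}.
S ∉ reach(Z|∅) ⇒ Z ⊥ S | ∅.

Yes — Z ⊥ S | ∅.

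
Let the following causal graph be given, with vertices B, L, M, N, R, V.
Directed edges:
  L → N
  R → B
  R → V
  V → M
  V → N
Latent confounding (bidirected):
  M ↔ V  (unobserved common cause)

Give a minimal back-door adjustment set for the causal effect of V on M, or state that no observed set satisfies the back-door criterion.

V→M: no observed back-door set.

desc(V)\{V}={M,N}; candidates ⊆ {B,L,R}.
V↔M: latent back-door arc(s) into V.
size 0: {}; under {} V still reaches {B,M,R} ∋ M.
size 1: {B}, {L}, {R}; under {B} V still reaches {M,R} ∋ M.
size 2: {B,L}, {B,R}, {L,R}; under {B,L} V still reaches {M,R} ∋ M.
V↔M cannot be blocked by any observed set — no back-door set.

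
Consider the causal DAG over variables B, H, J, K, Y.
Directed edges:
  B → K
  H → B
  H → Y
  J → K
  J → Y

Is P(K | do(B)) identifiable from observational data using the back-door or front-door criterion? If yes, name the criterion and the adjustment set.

P(K|do(B)): backdoor, adjust for ∅.

desc(B)\{B}={K}; candidates ⊆ {H,J,Y}.
∅: B⊥K given ∅ in G with B→· removed — back-door holds.
P(K|do(B)) = P(K|B) — no adjustment needed.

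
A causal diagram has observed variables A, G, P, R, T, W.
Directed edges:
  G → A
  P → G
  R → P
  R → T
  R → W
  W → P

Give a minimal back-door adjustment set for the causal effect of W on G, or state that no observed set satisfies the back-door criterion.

desc(W)\{W}={A,G,P}; candidates ⊆ {R,T}.
size 0: {}; under {} W still reaches {A,G,P,R,T} ∋ G.
{R}: W⊥G given {R} in G with W→· removed — back-door holds.

W→G: minimal back-door set {R}.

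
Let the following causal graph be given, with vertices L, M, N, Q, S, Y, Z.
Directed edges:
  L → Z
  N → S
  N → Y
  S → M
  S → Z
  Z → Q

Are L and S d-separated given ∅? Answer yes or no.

Bayes-Ball from L | ∅ reaches {Q,Z}.
S ∉ reach(L|∅) ⇒ L ⊥ S | ∅.

Yes — L ⊥ S | ∅.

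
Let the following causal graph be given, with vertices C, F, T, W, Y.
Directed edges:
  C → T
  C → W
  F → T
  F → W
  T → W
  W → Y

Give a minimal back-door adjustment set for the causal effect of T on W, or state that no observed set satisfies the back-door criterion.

T→W: minimal back-door set {C, F}.

desc(T)\{T}={W,Y}; candidates ⊆ {C,F}.
size 0: {}; under {} T still reaches {C,F,W,Y} ∋ W.
size 1: {C}, {F}; under {C} T still reaches {F,W,Y} ∋ W.
{C,F}: T⊥W given {C,F} in G with T→· removed — back-door holds.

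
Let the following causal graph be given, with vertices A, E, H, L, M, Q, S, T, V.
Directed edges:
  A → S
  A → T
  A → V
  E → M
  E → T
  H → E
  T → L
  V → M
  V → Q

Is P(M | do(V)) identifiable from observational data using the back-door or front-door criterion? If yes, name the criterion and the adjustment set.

desc(V)\{V}={M,Q}; candidates ⊆ {A,E,H,L,S,T}.
∅: V⊥M given ∅ in G with V→· removed — back-door holds.
P(M|do(V)) = P(M|V) — no adjustment needed.

P(M|do(V)): backdoor, adjust for ∅.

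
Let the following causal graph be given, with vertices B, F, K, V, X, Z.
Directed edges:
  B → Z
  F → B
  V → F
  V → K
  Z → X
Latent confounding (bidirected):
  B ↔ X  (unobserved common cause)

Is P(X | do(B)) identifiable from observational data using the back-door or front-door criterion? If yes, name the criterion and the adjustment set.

P(X|do(B)): frontdoor, adjust for {Z}.

desc(B)\{B}={X,Z}; candidates ⊆ {F,K,V}.
B↔X: latent back-door arc(s) into B.
size 0: {}; under {} B still reaches {F,K,V,X} ∋ X.
size 1: {F}, {K}, {V}; under {F} B still reaches {X} ∋ X.
size 2: {F,K}, {F,V}, {K,V}; under {F,K} B still reaches {X} ∋ X.
B↔X cannot be blocked by any observed set — no back-door set.
{Z}: (i) intercepts every directed B→X path; (ii) no back-door B→{Z}; (iii) {B} blocks every back-door {Z}→X. Front-door holds.
P(X|do(B)) = Σ_{Z} P(Z|B) Σ_{B'} P(X|Z,B')P(B').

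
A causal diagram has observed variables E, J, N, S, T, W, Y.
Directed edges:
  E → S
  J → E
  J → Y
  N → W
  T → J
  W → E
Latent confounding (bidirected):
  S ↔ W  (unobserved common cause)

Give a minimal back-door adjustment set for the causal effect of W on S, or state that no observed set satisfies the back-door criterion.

W→S: no observed back-door set.

desc(W)\{W}={E,S}; candidates ⊆ {J,N,T,Y}.
W↔S: latent back-door arc(s) into W.
size 0: {}; under {} W still reaches {N,S} ∋ S.
size 1: {J}, {N}, {T} …(+1); under {J} W still reaches {N,S} ∋ S.
size 2: {J,N}, {J,T}, {J,Y} …(+3); under {J,N} W still reaches {S} ∋ S.
W↔S cannot be blocked by any observed set — no back-door set.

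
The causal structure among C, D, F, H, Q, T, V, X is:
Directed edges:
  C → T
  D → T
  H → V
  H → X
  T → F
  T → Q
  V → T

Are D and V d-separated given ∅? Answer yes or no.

Yes — D ⊥ V | ∅.

Bayes-Ball from D | ∅ reaches {F,Q,T}.
V ∉ reach(D|∅) ⇒ D ⊥ V | ∅.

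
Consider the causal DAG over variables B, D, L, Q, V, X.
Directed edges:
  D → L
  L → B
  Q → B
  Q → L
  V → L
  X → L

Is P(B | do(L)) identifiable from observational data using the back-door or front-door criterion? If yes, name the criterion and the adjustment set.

desc(L)\{L}={B}; candidates ⊆ {D,Q,V,X}.
size 0: {}; under {} L still reaches {B,D,Q,V,X} ∋ B.
{Q}: L⊥B given {Q} in G with L→· removed — back-door holds.
P(B|do(L)) = Σ_{Q} P(B|L,Q)·P(Q).

P(B|do(L)): backdoor, adjust for {Q}.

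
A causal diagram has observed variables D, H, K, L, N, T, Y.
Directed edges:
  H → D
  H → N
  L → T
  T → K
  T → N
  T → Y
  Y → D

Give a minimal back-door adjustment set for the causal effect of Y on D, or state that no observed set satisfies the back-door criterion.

desc(Y)\{Y}={D}; candidates ⊆ {H,K,L,N,T}.
∅: Y⊥D given ∅ in G with Y→· removed — back-door holds.

Y→D: minimal back-door set ∅.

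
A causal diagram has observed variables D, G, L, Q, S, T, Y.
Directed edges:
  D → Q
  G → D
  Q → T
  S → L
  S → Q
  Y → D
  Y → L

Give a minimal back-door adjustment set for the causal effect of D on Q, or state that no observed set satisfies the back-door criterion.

desc(D)\{D}={Q,T}; candidates ⊆ {G,L,S,Y}.
∅: D⊥Q given ∅ in G with D→· removed — back-door holds.

D→Q: minimal back-door set ∅.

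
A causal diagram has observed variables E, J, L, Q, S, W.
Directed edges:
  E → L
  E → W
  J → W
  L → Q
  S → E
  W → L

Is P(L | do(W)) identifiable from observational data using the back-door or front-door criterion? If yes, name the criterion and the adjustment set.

P(L|do(W)): backdoor, adjust for {E}.

desc(W)\{W}={L,Q}; candidates ⊆ {E,J,S}.
size 0: {}; under {} W still reaches {E,J,L,Q,S} ∋ L.
{E}: W⊥L given {E} in G with W→· removed — back-door holds.
P(L|do(W)) = Σ_{E} P(L|W,E)·P(E).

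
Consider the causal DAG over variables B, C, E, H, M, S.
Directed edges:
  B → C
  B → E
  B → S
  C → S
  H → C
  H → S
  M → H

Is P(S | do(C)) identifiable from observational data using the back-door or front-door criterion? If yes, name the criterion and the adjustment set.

desc(C)\{C}={S}; candidates ⊆ {B,E,H,M}.
size 0: {}; under {} C still reaches {B,E,H,M,S} ∋ S.
size 1: {B}, {E}, {H} …(+1); under {B} C still reaches {H,M,S} ∋ S.
{B,H}: C⊥S given {B,H} in G with C→· removed — back-door holds.
P(S|do(C)) = Σ_{B,H} P(S|C,B,H)·P(B,H).

P(S|do(C)): backdoor, adjust for {B, H}.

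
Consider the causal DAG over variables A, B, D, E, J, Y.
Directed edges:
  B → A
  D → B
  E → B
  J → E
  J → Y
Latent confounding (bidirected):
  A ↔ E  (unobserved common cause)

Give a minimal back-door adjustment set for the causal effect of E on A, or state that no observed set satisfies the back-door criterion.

E→A: no observed back-door set.

desc(E)\{E}={A,B}; candidates ⊆ {D,J,Y}.
E↔A: latent back-door arc(s) into E.
size 0: {}; under {} E still reaches {A,J,Y} ∋ A.
size 1: {D}, {J}, {Y}; under {D} E still reaches {A,J,Y} ∋ A.
size 2: {D,J}, {D,Y}, {J,Y}; under {D,J} E still reaches {A} ∋ A.
E↔A cannot be blocked by any observed set — no back-door set.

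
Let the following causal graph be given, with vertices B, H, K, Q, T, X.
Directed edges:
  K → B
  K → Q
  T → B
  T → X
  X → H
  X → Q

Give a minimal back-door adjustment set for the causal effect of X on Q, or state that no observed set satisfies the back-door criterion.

X→Q: minimal back-door set ∅.

desc(X)\{X}={H,Q}; candidates ⊆ {B,K,T}.
∅: X⊥Q given ∅ in G with X→· removed — back-door holds.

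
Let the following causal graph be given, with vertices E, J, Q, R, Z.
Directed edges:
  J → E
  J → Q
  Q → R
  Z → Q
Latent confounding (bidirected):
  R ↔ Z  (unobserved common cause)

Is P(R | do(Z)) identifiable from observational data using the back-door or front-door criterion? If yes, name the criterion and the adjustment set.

desc(Z)\{Z}={Q,R}; candidates ⊆ {E,J}.
Z↔R: latent back-door arc(s) into Z.
size 0: {}; under {} Z still reaches {R} ∋ R.
size 1: {E}, {J}; under {E} Z still reaches {R} ∋ R.
size 2: {E,J}; under {E,J} Z still reaches {R} ∋ R.
Z↔R cannot be blocked by any observed set — no back-door set.
{Q}: (i) intercepts every directed Z→R path; (ii) no back-door Z→{Q}; (iii) {Z} blocks every back-door {Q}→R. Front-door holds.
P(R|do(Z)) = Σ_{Q} P(Q|Z) Σ_{Z'} P(R|Q,Z')P(Z').

P(R|do(Z)): frontdoor, adjust for {Q}.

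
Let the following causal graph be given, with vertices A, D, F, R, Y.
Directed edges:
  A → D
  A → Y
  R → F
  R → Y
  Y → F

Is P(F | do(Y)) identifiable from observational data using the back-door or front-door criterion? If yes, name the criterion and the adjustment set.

desc(Y)\{Y}={F}; candidates ⊆ {A,D,R}.
size 0: {}; under {} Y still reaches {A,D,F,R} ∋ F.
{R}: Y⊥F given {R} in G with Y→· removed — back-door holds.
P(F|do(Y)) = Σ_{R} P(F|Y,R)·P(R).

P(F|do(Y)): backdoor, adjust for {R}.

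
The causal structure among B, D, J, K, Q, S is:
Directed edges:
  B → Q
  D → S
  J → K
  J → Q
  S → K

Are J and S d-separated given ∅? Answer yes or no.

Yes — J ⊥ S | ∅.

Bayes-Ball from J | ∅ reaches {K,Q}.
S ∉ reach(J|∅) ⇒ J ⊥ S | ∅.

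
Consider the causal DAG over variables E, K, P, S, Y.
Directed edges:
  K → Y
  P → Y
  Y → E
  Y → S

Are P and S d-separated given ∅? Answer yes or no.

Bayes-Ball from P | ∅ reaches {E,S,Y}.
S ∈ reach(P|∅) ⇒ P ⊥̸ S | ∅.

No — P and S are d-connected given ∅.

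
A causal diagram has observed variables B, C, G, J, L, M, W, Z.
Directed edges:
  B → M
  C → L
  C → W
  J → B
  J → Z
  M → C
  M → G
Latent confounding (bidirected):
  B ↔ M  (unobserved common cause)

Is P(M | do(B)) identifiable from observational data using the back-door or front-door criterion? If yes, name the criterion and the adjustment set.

P(M|do(B)): not identifiable (no BD/FD set).

desc(B)\{B}={C,G,L,M,W}; candidates ⊆ {J,Z}.
B↔M: latent back-door arc(s) into B.
size 0: {}; under {} B still reaches {C,G,J,L,M,W,Z} ∋ M.
size 1: {J}, {Z}; under {J} B still reaches {C,G,L,M,W} ∋ M.
size 2: {J,Z}; under {J,Z} B still reaches {C,G,L,M,W} ∋ M.
B↔M cannot be blocked by any observed set — no back-door set.
No mediator lies on a directed B→…→M path.
Neither criterion identifies P(M|do(B)) in this graph.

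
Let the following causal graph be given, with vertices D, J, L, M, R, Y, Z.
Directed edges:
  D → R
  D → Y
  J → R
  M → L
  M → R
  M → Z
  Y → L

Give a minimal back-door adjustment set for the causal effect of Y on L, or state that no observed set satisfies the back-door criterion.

Y→L: minimal back-door set ∅.

desc(Y)\{Y}={L}; candidates ⊆ {D,J,M,R,Z}.
∅: Y⊥L given ∅ in G with Y→· removed — back-door holds.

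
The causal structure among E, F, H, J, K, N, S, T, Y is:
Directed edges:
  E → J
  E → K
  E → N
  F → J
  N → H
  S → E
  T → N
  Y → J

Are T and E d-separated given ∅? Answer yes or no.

Bayes-Ball from T | ∅ reaches {H,N}.
E ∉ reach(T|∅) ⇒ T ⊥ E | ∅.

Yes — T ⊥ E | ∅.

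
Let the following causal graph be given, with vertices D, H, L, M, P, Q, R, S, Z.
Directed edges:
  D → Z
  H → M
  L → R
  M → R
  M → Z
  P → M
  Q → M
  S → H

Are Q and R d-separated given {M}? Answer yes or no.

Bayes-Ball from Q | {M} reaches {H,P,S}.
R ∉ reach(Q|{M}) ⇒ Q ⊥ R | {M}.

Yes — Q ⊥ R | {M}.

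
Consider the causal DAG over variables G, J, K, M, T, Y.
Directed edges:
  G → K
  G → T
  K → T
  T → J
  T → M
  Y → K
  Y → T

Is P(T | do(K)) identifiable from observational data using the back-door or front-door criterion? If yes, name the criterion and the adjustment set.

P(T|do(K)): backdoor, adjust for {G, Y}.

desc(K)\{K}={J,M,T}; candidates ⊆ {G,Y}.
size 0: {}; under {} K still reaches {G,J,M,T,Y} ∋ T.
size 1: {G}, {Y}; under {G} K still reaches {J,M,T,Y} ∋ T.
{G,Y}: K⊥T given {G,Y} in G with K→· removed — back-door holds.
P(T|do(K)) = Σ_{G,Y} P(T|K,G,Y)·P(G,Y).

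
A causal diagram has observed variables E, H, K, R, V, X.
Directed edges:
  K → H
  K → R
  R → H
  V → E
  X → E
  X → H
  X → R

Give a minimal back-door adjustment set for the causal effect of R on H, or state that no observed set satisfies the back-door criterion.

R→H: minimal back-door set {K, X}.

desc(R)\{R}={H}; candidates ⊆ {E,K,V,X}.
size 0: {}; under {} R still reaches {E,H,K,X} ∋ H.
size 1: {E}, {K}, {V} …(+1); under {E} R still reaches {H,K,V,X} ∋ H.
{K,X}: R⊥H given {K,X} in G with R→· removed — back-door holds.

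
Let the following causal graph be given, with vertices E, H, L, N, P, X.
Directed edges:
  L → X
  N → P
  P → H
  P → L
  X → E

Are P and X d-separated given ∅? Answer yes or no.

No — P and X are d-connected given ∅.

Bayes-Ball from P | ∅ reaches {E,H,L,N,X}.
X ∈ reach(P|∅) ⇒ P ⊥̸ X | ∅.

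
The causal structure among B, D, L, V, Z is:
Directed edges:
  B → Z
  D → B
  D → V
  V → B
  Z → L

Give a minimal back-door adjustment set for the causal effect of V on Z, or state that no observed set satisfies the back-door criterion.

V→Z: minimal back-door set {D}.

desc(V)\{V}={B,L,Z}; candidates ⊆ {D}.
size 0: {}; under {} V still reaches {B,D,L,Z} ∋ Z.
{D}: V⊥Z given {D} in G with V→· removed — back-door holds.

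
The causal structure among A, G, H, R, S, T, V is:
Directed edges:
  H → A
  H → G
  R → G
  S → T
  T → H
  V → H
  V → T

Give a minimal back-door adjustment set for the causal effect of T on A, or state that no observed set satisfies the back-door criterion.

T→A: minimal back-door set {V}.

desc(T)\{T}={A,G,H}; candidates ⊆ {R,S,V}.
size 0: {}; under {} T still reaches {A,G,H,S,V} ∋ A.
{V}: T⊥A given {V} in G with T→· removed — back-door holds.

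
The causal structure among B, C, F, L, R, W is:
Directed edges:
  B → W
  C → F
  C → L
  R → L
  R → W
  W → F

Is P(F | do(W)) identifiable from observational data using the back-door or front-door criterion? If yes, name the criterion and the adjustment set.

P(F|do(W)): backdoor, adjust for ∅.

desc(W)\{W}={F}; candidates ⊆ {B,C,L,R}.
∅: W⊥F given ∅ in G with W→· removed — back-door holds.
P(F|do(W)) = P(F|W) — no adjustment needed.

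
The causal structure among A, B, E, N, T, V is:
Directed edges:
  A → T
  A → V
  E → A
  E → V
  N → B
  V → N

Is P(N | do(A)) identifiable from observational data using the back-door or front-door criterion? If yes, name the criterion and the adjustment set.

desc(A)\{A}={B,N,T,V}; candidates ⊆ {E}.
size 0: {}; under {} A still reaches {B,E,N,V} ∋ N.
{E}: A⊥N given {E} in G with A→· removed — back-door holds.
P(N|do(A)) = Σ_{E} P(N|A,E)·P(E).

P(N|do(A)): backdoor, adjust for {E}.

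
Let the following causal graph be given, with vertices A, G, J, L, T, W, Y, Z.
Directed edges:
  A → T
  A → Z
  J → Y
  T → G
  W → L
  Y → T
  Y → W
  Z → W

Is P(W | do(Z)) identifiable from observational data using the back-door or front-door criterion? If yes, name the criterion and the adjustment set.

P(W|do(Z)): backdoor, adjust for ∅.

desc(Z)\{Z}={L,W}; candidates ⊆ {A,G,J,T,Y}.
∅: Z⊥W given ∅ in G with Z→· removed — back-door holds.
P(W|do(Z)) = P(W|Z) — no adjustment needed.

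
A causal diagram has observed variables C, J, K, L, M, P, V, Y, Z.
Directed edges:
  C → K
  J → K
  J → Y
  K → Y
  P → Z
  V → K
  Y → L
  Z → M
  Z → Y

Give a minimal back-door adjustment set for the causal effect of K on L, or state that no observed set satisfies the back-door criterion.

K→L: minimal back-door set {J}.

desc(K)\{K}={L,Y}; candidates ⊆ {C,J,M,P,V,Z}.
size 0: {}; under {} K still reaches {C,J,L,V,Y} ∋ L.
{J}: K⊥L given {J} in G with K→· removed — back-door holds.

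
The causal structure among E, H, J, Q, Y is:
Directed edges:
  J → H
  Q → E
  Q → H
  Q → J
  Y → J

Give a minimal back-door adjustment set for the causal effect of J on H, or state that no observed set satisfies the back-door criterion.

J→H: minimal back-door set {Q}.

desc(J)\{J}={H}; candidates ⊆ {E,Q,Y}.
size 0: {}; under {} J still reaches {E,H,Q,Y} ∋ H.
{Q}: J⊥H given {Q} in G with J→· removed — back-door holds.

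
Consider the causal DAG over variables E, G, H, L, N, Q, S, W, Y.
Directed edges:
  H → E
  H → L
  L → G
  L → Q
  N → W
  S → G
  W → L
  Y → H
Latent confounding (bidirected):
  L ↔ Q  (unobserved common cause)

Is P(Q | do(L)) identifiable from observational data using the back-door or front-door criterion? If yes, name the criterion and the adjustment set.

P(Q|do(L)): not identifiable (no BD/FD set).

desc(L)\{L}={G,Q}; candidates ⊆ {E,H,N,S,W,Y}.
L↔Q: latent back-door arc(s) into L.
size 0: {}; under {} L still reaches {E,H,N,Q,W,Y} ∋ Q.
size 1: {E}, {H}, {N} …(+3); under {E} L still reaches {H,N,Q,W,Y} ∋ Q.
size 2: {E,H}, {E,N}, {E,S} …(+12); under {E,H} L still reaches {N,Q,W} ∋ Q.
L↔Q cannot be blocked by any observed set — no back-door set.
No mediator lies on a directed L→…→Q path.
Neither criterion identifies P(Q|do(L)) in this graph.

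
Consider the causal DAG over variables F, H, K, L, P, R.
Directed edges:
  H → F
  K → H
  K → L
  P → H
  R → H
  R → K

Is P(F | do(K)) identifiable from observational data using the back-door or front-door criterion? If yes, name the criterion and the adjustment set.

desc(K)\{K}={F,H,L}; candidates ⊆ {P,R}.
size 0: {}; under {} K still reaches {F,H,R} ∋ F.
{R}: K⊥F given {R} in G with K→· removed — back-door holds.
P(F|do(K)) = Σ_{R} P(F|K,R)·P(R).

P(F|do(K)): backdoor, adjust for {R}.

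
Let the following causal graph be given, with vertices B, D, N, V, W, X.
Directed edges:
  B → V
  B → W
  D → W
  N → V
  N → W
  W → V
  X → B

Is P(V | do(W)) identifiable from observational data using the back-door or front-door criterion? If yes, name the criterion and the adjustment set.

desc(W)\{W}={V}; candidates ⊆ {B,D,N,X}.
size 0: {}; under {} W still reaches {B,D,N,V,X} ∋ V.
size 1: {B}, {D}, {N} …(+1); under {B} W still reaches {D,N,V} ∋ V.
{B,N}: W⊥V given {B,N} in G with W→· removed — back-door holds.
P(V|do(W)) = Σ_{B,N} P(V|W,B,N)·P(B,N).

P(V|do(W)): backdoor, adjust for {B, N}.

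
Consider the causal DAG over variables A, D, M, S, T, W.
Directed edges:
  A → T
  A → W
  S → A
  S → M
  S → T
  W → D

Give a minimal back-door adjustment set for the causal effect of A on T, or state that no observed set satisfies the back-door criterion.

desc(A)\{A}={D,T,W}; candidates ⊆ {M,S}.
size 0: {}; under {} A still reaches {M,S,T} ∋ T.
{S}: A⊥T given {S} in G with A→· removed — back-door holds.

A→T: minimal back-door set {S}.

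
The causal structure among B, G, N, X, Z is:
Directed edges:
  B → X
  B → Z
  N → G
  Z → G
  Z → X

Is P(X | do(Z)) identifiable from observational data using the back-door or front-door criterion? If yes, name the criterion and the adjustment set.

desc(Z)\{Z}={G,X}; candidates ⊆ {B,N}.
size 0: {}; under {} Z still reaches {B,X} ∋ X.
{B}: Z⊥X given {B} in G with Z→· removed — back-door holds.
P(X|do(Z)) = Σ_{B} P(X|Z,B)·P(B).

P(X|do(Z)): backdoor, adjust for {B}.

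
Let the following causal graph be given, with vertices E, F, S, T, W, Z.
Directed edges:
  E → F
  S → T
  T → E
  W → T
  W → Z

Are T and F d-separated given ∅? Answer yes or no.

Bayes-Ball from T | ∅ reaches {E,F,S,W,Z}.
F ∈ reach(T|∅) ⇒ T ⊥̸ F | ∅.

No — T and F are d-connected given ∅.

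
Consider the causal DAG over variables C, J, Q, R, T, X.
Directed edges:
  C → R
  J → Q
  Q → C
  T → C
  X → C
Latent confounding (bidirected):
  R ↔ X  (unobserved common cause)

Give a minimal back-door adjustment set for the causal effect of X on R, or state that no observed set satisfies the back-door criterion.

X→R: no observed back-door set.

desc(X)\{X}={C,R}; candidates ⊆ {J,Q,T}.
X↔R: latent back-door arc(s) into X.
size 0: {}; under {} X still reaches {R} ∋ R.
size 1: {J}, {Q}, {T}; under {J} X still reaches {R} ∋ R.
size 2: {J,Q}, {J,T}, {Q,T}; under {J,Q} X still reaches {R} ∋ R.
X↔R cannot be blocked by any observed set — no back-door set.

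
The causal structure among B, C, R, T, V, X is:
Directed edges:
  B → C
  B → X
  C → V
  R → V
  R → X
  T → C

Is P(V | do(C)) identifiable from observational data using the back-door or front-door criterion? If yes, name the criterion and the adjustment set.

desc(C)\{C}={V}; candidates ⊆ {B,R,T,X}.
∅: C⊥V given ∅ in G with C→· removed — back-door holds.
P(V|do(C)) = P(V|C) — no adjustment needed.

P(V|do(C)): backdoor, adjust for ∅.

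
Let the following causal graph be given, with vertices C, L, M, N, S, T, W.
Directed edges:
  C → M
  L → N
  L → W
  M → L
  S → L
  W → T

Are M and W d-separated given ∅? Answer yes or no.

No — M and W are d-connected given ∅.

Bayes-Ball from M | ∅ reaches {C,L,N,T,W}.
W ∈ reach(M|∅) ⇒ M ⊥̸ W | ∅.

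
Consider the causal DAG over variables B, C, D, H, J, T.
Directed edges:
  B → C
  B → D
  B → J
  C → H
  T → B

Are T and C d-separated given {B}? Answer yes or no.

Bayes-Ball from T | {B} reaches ∅.
C ∉ reach(T|{B}) ⇒ T ⊥ C | {B}.

Yes — T ⊥ C | {B}.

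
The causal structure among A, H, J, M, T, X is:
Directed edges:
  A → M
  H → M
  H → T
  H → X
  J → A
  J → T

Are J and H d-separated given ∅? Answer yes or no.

Yes — J ⊥ H | ∅.

Bayes-Ball from J | ∅ reaches {A,M,T}.
H ∉ reach(J|∅) ⇒ J ⊥ H | ∅.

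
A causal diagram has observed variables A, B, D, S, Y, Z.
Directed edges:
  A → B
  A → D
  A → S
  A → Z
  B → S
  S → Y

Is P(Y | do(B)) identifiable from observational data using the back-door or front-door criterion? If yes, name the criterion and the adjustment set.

P(Y|do(B)): backdoor, adjust for {A}.

desc(B)\{B}={S,Y}; candidates ⊆ {A,D,Z}.
size 0: {}; under {} B still reaches {A,D,S,Y,Z} ∋ Y.
{A}: B⊥Y given {A} in G with B→· removed — back-door holds.
P(Y|do(B)) = Σ_{A} P(Y|B,A)·P(A).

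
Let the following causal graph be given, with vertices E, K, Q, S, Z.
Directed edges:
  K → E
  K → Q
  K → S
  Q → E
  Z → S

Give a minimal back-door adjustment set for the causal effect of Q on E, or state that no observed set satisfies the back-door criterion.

desc(Q)\{Q}={E}; candidates ⊆ {K,S,Z}.
size 0: {}; under {} Q still reaches {E,K,S} ∋ E.
{K}: Q⊥E given {K} in G with Q→· removed — back-door holds.

Q→E: minimal back-door set {K}.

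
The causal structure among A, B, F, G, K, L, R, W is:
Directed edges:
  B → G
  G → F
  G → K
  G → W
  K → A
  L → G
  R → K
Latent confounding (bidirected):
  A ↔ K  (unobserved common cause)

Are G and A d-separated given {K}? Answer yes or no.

Bayes-Ball from G | {K} reaches {A,B,F,L,R,W}.
A ∈ reach(G|{K}) ⇒ G ⊥̸ A | {K}.

No — G and A are d-connected given {K}.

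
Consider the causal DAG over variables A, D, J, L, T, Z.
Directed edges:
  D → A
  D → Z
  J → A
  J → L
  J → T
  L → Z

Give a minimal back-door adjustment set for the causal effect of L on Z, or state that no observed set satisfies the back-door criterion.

L→Z: minimal back-door set ∅.

desc(L)\{L}={Z}; candidates ⊆ {A,D,J,T}.
∅: L⊥Z given ∅ in G with L→· removed — back-door holds.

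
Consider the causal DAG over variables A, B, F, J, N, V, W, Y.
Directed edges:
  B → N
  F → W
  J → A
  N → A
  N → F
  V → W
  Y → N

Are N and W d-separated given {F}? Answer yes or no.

Bayes-Ball from N | {F} reaches {A,B,Y}.
W ∉ reach(N|{F}) ⇒ N ⊥ W | {F}.

Yes — N ⊥ W | {F}.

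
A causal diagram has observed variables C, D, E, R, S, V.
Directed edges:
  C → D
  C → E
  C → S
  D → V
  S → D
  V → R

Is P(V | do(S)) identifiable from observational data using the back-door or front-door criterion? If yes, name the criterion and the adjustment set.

desc(S)\{S}={D,R,V}; candidates ⊆ {C,E}.
size 0: {}; under {} S still reaches {C,D,E,R,V} ∋ V.
{C}: S⊥V given {C} in G with S→· removed — back-door holds.
P(V|do(S)) = Σ_{C} P(V|S,C)·P(C).

P(V|do(S)): backdoor, adjust for {C}.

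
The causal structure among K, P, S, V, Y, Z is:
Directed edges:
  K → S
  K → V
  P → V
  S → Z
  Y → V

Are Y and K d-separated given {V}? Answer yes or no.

No — Y and K are d-connected given {V}.

Bayes-Ball from Y | {V} reaches {K,P,S,Z}.
K ∈ reach(Y|{V}) ⇒ Y ⊥̸ K | {V}.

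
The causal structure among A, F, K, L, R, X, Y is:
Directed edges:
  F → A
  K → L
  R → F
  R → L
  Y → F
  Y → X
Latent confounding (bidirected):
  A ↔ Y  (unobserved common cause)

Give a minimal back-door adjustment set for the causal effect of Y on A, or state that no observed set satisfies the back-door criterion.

desc(Y)\{Y}={A,F,X}; candidates ⊆ {K,L,R}.
Y↔A: latent back-door arc(s) into Y.
size 0: {}; under {} Y still reaches {A} ∋ A.
size 1: {K}, {L}, {R}; under {K} Y still reaches {A} ∋ A.
size 2: {K,L}, {K,R}, {L,R}; under {K,L} Y still reaches {A} ∋ A.
Y↔A cannot be blocked by any observed set — no back-door set.

Y→A: no observed back-door set.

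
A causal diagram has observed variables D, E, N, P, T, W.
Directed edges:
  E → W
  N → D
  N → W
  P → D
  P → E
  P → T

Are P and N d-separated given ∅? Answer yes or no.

Yes — P ⊥ N | ∅.

Bayes-Ball from P | ∅ reaches {D,E,T,W}.
N ∉ reach(P|∅) ⇒ P ⊥ N | ∅.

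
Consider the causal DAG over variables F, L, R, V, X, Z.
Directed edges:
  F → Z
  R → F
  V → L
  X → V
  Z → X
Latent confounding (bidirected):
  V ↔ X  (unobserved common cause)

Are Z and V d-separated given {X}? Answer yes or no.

Bayes-Ball from Z | {X} reaches {F,L,R,V}.
V ∈ reach(Z|{X}) ⇒ Z ⊥̸ V | {X}.

No — Z and V are d-connected given {X}.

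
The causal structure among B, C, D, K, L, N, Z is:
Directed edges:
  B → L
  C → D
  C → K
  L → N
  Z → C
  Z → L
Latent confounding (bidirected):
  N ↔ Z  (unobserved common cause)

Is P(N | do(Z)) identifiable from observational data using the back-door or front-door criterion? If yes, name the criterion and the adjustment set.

desc(Z)\{Z}={C,D,K,L,N}; candidates ⊆ {B}.
Z↔N: latent back-door arc(s) into Z.
size 0: {}; under {} Z still reaches {N} ∋ N.
size 1: {B}; under {B} Z still reaches {N} ∋ N.
Z↔N cannot be blocked by any observed set — no back-door set.
{L}: (i) intercepts every directed Z→N path; (ii) no back-door Z→{L}; (iii) {Z} blocks every back-door {L}→N. Front-door holds.
P(N|do(Z)) = Σ_{L} P(L|Z) Σ_{Z'} P(N|L,Z')P(Z').

P(N|do(Z)): frontdoor, adjust for {L}.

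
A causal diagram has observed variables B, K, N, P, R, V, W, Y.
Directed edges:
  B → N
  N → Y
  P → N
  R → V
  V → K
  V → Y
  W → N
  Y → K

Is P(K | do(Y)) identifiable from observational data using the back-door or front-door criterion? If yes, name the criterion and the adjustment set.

desc(Y)\{Y}={K}; candidates ⊆ {B,N,P,R,V,W}.
size 0: {}; under {} Y still reaches {B,K,N,P,R,V,W} ∋ K.
{V}: Y⊥K given {V} in G with Y→· removed — back-door holds.
P(K|do(Y)) = Σ_{V} P(K|Y,V)·P(V).

P(K|do(Y)): backdoor, adjust for {V}.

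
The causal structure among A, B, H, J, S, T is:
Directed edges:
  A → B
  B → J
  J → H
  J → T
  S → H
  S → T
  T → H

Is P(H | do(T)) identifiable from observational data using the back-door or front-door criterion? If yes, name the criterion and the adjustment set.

P(H|do(T)): backdoor, adjust for {J, S}.

desc(T)\{T}={H}; candidates ⊆ {A,B,J,S}.
size 0: {}; under {} T still reaches {A,B,H,J,S} ∋ H.
size 1: {A}, {B}, {J} …(+1); under {A} T still reaches {B,H,J,S} ∋ H.
{J,S}: T⊥H given {J,S} in G with T→· removed — back-door holds.
P(H|do(T)) = Σ_{J,S} P(H|T,J,S)·P(J,S).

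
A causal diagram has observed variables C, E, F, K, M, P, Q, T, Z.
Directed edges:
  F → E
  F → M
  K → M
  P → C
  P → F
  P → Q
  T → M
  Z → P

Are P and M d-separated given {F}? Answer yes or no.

Bayes-Ball from P | {F} reaches {C,Q,Z}.
M ∉ reach(P|{F}) ⇒ P ⊥ M | {F}.

Yes — P ⊥ M | {F}.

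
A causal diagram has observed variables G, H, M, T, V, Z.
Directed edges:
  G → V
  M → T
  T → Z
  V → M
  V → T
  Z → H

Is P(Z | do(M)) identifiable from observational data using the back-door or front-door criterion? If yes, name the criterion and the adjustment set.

P(Z|do(M)): backdoor, adjust for {V}.

desc(M)\{M}={H,T,Z}; candidates ⊆ {G,V}.
size 0: {}; under {} M still reaches {G,H,T,V,Z} ∋ Z.
{V}: M⊥Z given {V} in G with M→· removed — back-door holds.
P(Z|do(M)) = Σ_{V} P(Z|M,V)·P(V).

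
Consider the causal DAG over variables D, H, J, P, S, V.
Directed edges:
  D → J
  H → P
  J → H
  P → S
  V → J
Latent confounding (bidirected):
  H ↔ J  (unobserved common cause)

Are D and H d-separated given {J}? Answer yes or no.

No — D and H are d-connected given {J}.

Bayes-Ball from D | {J} reaches {H,P,S,V}.
H ∈ reach(D|{J}) ⇒ D ⊥̸ H | {J}.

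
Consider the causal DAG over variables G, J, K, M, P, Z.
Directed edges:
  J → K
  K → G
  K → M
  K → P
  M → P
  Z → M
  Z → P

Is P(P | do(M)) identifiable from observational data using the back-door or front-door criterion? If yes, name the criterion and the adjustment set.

desc(M)\{M}={P}; candidates ⊆ {G,J,K,Z}.
size 0: {}; under {} M still reaches {G,J,K,P,Z} ∋ P.
size 1: {G}, {J}, {K} …(+1); under {G} M still reaches {J,K,P,Z} ∋ P.
{K,Z}: M⊥P given {K,Z} in G with M→· removed — back-door holds.
P(P|do(M)) = Σ_{K,Z} P(P|M,K,Z)·P(K,Z).

P(P|do(M)): backdoor, adjust for {K, Z}.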